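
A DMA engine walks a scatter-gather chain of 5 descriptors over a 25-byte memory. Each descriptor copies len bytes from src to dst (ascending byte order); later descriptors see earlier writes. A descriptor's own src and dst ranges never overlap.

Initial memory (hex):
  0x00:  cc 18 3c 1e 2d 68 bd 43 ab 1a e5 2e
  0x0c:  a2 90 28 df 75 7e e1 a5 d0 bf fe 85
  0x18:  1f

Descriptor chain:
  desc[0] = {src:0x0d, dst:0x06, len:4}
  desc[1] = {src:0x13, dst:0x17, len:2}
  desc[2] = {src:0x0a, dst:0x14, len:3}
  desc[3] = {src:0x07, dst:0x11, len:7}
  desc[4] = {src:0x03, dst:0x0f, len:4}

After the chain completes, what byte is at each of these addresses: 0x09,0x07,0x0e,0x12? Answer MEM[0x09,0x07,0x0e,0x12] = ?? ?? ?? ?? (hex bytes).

MEM[0x09,0x07,0x0e,0x12] = 75 28 28 90

[0] 0x0d->0x06 len=4 : 90 28 df 75
[1] 0x13->0x17 len=2 : a5 d0
[2] 0x0a->0x14 len=3 : e5 2e a2
[3] 0x07->0x11 len=7 : 28 df 75 e5 2e a2 90
[4] 0x03->0x0f len=4 : 1e 2d 68 90
query mem[0x09]=0x75, mem[0x07]=0x28, mem[0x0e]=0x28, mem[0x12]=0x90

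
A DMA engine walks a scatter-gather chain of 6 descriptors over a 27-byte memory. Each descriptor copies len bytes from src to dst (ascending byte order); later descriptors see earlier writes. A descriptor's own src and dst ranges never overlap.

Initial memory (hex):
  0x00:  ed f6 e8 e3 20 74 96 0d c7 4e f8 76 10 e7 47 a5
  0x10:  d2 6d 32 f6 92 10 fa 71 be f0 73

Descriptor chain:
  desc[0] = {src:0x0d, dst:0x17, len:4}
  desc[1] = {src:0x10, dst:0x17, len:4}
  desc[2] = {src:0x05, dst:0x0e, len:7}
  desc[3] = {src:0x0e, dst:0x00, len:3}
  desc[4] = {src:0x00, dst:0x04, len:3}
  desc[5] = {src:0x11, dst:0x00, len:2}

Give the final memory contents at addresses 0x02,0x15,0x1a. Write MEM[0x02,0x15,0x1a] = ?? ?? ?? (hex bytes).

MEM[0x02,0x15,0x1a] = 0d 10 f6

[0] 0x0d->0x17 len=4 : e7 47 a5 d2
[1] 0x10->0x17 len=4 : d2 6d 32 f6
[2] 0x05->0x0e len=7 : 74 96 0d c7 4e f8 76
[3] 0x0e->0x00 len=3 : 74 96 0d
[4] 0x00->0x04 len=3 : 74 96 0d
[5] 0x11->0x00 len=2 : c7 4e
query mem[0x02]=0x0d, mem[0x15]=0x10, mem[0x1a]=0xf6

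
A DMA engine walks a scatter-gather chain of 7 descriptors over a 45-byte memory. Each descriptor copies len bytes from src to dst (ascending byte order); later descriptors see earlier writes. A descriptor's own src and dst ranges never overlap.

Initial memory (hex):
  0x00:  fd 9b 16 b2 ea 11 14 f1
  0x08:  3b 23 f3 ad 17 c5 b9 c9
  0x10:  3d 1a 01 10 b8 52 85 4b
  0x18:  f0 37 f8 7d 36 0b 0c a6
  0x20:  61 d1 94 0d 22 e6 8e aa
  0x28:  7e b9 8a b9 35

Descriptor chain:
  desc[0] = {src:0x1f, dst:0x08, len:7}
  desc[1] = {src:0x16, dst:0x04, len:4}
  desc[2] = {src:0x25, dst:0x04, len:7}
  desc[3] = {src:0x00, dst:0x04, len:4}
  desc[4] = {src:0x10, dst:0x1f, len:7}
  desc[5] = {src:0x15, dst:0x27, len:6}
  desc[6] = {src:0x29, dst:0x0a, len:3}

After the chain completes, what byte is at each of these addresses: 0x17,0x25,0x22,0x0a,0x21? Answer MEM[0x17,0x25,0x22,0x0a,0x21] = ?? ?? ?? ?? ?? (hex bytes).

MEM[0x17,0x25,0x22,0x0a,0x21] = 4b 85 10 4b 01

D0: mem[0x08..0x0e] <- [a6 61 d1 94 0d 22 e6]
D1: mem[0x04..0x07] <- [85 4b f0 37]
D2: mem[0x04..0x0a] <- [e6 8e aa 7e b9 8a b9]
D3: mem[0x04..0x07] <- [fd 9b 16 b2]
D4: mem[0x1f..0x25] <- [3d 1a 01 10 b8 52 85]
D5: mem[0x27..0x2c] <- [52 85 4b f0 37 f8]
D6: mem[0x0a..0x0c] <- [4b f0 37]
query mem[0x17]=0x4b, mem[0x25]=0x85, mem[0x22]=0x10, mem[0x0a]=0x4b, mem[0x21]=0x01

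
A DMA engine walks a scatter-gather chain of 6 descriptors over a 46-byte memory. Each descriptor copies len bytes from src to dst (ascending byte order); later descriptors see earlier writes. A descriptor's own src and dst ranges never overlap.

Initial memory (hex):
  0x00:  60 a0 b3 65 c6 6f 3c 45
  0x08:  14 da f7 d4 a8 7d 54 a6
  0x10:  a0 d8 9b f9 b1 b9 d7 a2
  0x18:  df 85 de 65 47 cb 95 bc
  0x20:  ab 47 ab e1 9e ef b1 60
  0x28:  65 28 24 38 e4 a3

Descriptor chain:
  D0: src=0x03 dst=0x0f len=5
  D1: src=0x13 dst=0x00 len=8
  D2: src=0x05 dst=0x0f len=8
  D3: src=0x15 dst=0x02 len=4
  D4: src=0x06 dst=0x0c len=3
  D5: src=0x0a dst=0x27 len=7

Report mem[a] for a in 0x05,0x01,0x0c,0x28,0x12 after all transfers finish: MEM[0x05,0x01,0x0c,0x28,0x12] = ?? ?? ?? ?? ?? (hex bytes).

[0] 0x03->0x0f len=5 : 65 c6 6f 3c 45
[1] 0x13->0x00 len=8 : 45 b1 b9 d7 a2 df 85 de
[2] 0x05->0x0f len=8 : df 85 de 14 da f7 d4 a8
[3] 0x15->0x02 len=4 : d4 a8 a2 df
[4] 0x06->0x0c len=3 : 85 de 14
[5] 0x0a->0x27 len=7 : f7 d4 85 de 14 df 85
query mem[0x05]=0xdf, mem[0x01]=0xb1, mem[0x0c]=0x85, mem[0x28]=0xd4, mem[0x12]=0x14

MEM[0x05,0x01,0x0c,0x28,0x12] = df b1 85 d4 14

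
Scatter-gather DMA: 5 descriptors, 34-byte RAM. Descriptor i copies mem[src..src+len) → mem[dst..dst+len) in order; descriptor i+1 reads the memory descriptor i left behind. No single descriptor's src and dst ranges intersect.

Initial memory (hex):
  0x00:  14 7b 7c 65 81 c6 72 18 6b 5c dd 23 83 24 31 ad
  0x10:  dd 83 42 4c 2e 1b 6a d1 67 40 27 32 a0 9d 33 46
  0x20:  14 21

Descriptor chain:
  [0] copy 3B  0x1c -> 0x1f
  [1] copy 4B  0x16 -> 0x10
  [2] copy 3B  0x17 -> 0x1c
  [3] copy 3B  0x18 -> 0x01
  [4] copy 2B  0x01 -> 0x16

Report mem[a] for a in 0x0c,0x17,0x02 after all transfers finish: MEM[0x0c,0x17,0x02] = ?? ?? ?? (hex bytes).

MEM[0x0c,0x17,0x02] = 83 40 40

#0 dst[0x1f+3] := {0xa0,0x9d,0x33}
#1 dst[0x10+4] := {0x6a,0xd1,0x67,0x40}
#2 dst[0x1c+3] := {0xd1,0x67,0x40}
#3 dst[0x01+3] := {0x67,0x40,0x27}
#4 dst[0x16+2] := {0x67,0x40}
query mem[0x0c]=0x83, mem[0x17]=0x40, mem[0x02]=0x40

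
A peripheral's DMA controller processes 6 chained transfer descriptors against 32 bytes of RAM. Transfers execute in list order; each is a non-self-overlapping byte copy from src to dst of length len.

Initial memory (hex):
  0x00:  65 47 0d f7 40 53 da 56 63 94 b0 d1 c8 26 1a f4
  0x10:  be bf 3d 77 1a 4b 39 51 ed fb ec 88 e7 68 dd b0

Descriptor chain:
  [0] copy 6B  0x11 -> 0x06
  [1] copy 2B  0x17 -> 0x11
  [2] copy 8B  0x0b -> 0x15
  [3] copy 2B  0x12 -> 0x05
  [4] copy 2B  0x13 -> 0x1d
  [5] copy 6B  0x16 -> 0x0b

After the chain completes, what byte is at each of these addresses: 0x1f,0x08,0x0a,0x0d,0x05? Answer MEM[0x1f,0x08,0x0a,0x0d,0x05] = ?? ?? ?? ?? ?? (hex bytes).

[0] 0x11->0x06 len=6 : bf 3d 77 1a 4b 39
[1] 0x17->0x11 len=2 : 51 ed
[2] 0x0b->0x15 len=8 : 39 c8 26 1a f4 be 51 ed
[3] 0x12->0x05 len=2 : ed 77
[4] 0x13->0x1d len=2 : 77 1a
[5] 0x16->0x0b len=6 : c8 26 1a f4 be 51
query mem[0x1f]=0xb0, mem[0x08]=0x77, mem[0x0a]=0x4b, mem[0x0d]=0x1a, mem[0x05]=0xed

MEM[0x1f,0x08,0x0a,0x0d,0x05] = b0 77 4b 1a ed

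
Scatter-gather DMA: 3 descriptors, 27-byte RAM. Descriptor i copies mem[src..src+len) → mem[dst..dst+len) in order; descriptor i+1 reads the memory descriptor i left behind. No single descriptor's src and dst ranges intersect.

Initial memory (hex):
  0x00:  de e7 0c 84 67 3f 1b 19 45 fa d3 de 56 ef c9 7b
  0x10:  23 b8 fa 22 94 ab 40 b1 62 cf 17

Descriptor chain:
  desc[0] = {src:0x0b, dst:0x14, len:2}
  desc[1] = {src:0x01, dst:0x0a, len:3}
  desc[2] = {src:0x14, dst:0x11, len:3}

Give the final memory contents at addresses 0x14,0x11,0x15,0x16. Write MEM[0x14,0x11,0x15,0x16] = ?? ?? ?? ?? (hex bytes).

MEM[0x14,0x11,0x15,0x16] = de de 56 40

[0] 0x0b->0x14 len=2 : de 56
[1] 0x01->0x0a len=3 : e7 0c 84
[2] 0x14->0x11 len=3 : de 56 40
query mem[0x14]=0xde, mem[0x11]=0xde, mem[0x15]=0x56, mem[0x16]=0x40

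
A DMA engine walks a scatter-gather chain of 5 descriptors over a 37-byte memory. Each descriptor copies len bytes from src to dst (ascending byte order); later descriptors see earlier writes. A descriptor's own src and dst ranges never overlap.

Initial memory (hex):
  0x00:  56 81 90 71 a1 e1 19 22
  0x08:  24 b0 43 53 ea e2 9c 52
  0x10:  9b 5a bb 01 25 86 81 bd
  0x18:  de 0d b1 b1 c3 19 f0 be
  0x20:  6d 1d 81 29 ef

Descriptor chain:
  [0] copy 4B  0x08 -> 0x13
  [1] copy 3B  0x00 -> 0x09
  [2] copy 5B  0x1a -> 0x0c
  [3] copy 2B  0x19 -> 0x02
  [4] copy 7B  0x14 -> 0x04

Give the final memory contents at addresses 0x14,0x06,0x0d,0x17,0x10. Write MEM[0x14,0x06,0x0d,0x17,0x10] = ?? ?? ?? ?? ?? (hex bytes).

MEM[0x14,0x06,0x0d,0x17,0x10] = b0 53 b1 bd f0

[0] 0x08->0x13 len=4 : 24 b0 43 53
[1] 0x00->0x09 len=3 : 56 81 90
[2] 0x1a->0x0c len=5 : b1 b1 c3 19 f0
[3] 0x19->0x02 len=2 : 0d b1
[4] 0x14->0x04 len=7 : b0 43 53 bd de 0d b1
query mem[0x14]=0xb0, mem[0x06]=0x53, mem[0x0d]=0xb1, mem[0x17]=0xbd, mem[0x10]=0xf0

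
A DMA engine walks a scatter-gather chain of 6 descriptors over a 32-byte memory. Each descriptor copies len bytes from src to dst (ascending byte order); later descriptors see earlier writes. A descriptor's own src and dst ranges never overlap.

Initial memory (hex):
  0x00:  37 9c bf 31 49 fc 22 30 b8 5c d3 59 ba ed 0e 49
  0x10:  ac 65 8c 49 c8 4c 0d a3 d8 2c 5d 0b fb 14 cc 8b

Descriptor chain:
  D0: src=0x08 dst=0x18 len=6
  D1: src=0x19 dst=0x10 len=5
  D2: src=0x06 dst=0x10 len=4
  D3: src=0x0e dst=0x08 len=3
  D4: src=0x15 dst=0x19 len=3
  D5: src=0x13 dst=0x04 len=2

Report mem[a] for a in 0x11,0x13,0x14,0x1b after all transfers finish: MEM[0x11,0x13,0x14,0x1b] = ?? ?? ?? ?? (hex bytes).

#0 dst[0x18+6] := {0xb8,0x5c,0xd3,0x59,0xba,0xed}
#1 dst[0x10+5] := {0x5c,0xd3,0x59,0xba,0xed}
#2 dst[0x10+4] := {0x22,0x30,0xb8,0x5c}
#3 dst[0x08+3] := {0x0e,0x49,0x22}
#4 dst[0x19+3] := {0x4c,0x0d,0xa3}
#5 dst[0x04+2] := {0x5c,0xed}
query mem[0x11]=0x30, mem[0x13]=0x5c, mem[0x14]=0xed, mem[0x1b]=0xa3

MEM[0x11,0x13,0x14,0x1b] = 30 5c ed a3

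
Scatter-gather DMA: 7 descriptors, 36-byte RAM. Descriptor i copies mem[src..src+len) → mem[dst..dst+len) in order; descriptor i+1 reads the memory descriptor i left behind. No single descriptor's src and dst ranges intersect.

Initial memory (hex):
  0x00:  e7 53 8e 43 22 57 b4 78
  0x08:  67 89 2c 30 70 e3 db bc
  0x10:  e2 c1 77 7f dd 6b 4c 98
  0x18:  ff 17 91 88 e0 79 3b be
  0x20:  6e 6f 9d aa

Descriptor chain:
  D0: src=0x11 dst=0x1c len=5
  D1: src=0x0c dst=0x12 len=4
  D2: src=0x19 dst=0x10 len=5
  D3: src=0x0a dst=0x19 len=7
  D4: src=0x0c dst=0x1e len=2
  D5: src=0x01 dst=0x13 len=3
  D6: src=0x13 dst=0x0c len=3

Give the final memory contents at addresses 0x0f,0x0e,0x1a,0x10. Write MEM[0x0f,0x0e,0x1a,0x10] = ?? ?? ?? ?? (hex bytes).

  after D0: wrote 5B at 0x1c = c1777fdd6b
  after D1: wrote 4B at 0x12 = 70e3dbbc
  after D2: wrote 5B at 0x10 = 179188c177
  after D3: wrote 7B at 0x19 = 2c3070e3dbbc17
  after D4: wrote 2B at 0x1e = 70e3
  after D5: wrote 3B at 0x13 = 538e43
  after D6: wrote 3B at 0x0c = 538e43
query mem[0x0f]=0xbc, mem[0x0e]=0x43, mem[0x1a]=0x30, mem[0x10]=0x17

MEM[0x0f,0x0e,0x1a,0x10] = bc 43 30 17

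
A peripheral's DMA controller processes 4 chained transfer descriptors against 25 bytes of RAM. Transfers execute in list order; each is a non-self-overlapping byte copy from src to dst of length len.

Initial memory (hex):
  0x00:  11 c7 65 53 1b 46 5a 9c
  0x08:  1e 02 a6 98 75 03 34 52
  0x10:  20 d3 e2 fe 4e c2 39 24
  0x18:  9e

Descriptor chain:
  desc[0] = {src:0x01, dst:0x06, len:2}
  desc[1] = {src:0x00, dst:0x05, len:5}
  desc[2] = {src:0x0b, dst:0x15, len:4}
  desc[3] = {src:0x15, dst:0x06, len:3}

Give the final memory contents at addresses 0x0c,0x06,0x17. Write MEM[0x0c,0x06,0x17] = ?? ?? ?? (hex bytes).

  after D0: wrote 2B at 0x06 = c765
  after D1: wrote 5B at 0x05 = 11c765531b
  after D2: wrote 4B at 0x15 = 98750334
  after D3: wrote 3B at 0x06 = 987503
query mem[0x0c]=0x75, mem[0x06]=0x98, mem[0x17]=0x03

MEM[0x0c,0x06,0x17] = 75 98 03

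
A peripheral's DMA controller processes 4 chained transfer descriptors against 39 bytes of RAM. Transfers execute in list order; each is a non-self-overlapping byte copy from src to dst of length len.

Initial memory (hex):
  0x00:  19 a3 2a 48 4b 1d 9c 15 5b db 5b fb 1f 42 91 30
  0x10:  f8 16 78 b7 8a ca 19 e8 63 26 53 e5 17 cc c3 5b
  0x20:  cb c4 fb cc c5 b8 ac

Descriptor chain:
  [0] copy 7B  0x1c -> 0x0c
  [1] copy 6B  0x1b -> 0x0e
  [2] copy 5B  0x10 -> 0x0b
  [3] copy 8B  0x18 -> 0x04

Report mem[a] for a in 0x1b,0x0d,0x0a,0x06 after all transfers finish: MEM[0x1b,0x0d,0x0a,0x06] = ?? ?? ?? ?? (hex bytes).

[0] 0x1c->0x0c len=7 : 17 cc c3 5b cb c4 fb
[1] 0x1b->0x0e len=6 : e5 17 cc c3 5b cb
[2] 0x10->0x0b len=5 : cc c3 5b cb 8a
[3] 0x18->0x04 len=8 : 63 26 53 e5 17 cc c3 5b
query mem[0x1b]=0xe5, mem[0x0d]=0x5b, mem[0x0a]=0xc3, mem[0x06]=0x53

MEM[0x1b,0x0d,0x0a,0x06] = e5 5b c3 53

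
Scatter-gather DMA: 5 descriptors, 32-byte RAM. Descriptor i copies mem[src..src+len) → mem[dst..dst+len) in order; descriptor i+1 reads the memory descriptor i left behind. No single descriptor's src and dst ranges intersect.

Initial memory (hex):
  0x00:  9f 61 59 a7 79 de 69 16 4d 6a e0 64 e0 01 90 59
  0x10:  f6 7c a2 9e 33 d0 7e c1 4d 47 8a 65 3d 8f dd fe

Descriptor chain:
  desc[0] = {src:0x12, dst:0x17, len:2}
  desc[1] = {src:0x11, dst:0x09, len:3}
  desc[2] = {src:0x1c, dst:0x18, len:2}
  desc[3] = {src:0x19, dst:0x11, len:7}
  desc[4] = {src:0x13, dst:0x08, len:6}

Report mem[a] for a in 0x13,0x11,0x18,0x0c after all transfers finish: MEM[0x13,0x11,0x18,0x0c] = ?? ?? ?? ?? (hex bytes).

MEM[0x13,0x11,0x18,0x0c] = 65 8f 3d fe

D0: mem[0x17..0x18] <- [a2 9e]
D1: mem[0x09..0x0b] <- [7c a2 9e]
D2: mem[0x18..0x19] <- [3d 8f]
D3: mem[0x11..0x17] <- [8f 8a 65 3d 8f dd fe]
D4: mem[0x08..0x0d] <- [65 3d 8f dd fe 3d]
query mem[0x13]=0x65, mem[0x11]=0x8f, mem[0x18]=0x3d, mem[0x0c]=0xfe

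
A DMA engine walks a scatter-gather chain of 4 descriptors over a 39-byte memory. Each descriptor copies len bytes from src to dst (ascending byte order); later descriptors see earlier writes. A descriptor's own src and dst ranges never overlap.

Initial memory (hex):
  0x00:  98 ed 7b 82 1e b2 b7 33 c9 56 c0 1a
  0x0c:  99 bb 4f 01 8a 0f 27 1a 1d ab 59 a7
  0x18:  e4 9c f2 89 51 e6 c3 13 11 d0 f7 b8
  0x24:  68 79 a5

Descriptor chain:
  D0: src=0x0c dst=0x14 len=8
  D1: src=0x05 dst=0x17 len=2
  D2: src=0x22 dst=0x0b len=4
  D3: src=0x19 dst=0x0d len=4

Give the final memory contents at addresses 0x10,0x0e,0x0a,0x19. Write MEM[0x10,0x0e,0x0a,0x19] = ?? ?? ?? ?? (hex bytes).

MEM[0x10,0x0e,0x0a,0x19] = 51 27 c0 0f

#0 dst[0x14+8] := {0x99,0xbb,0x4f,0x01,0x8a,0x0f,0x27,0x1a}
#1 dst[0x17+2] := {0xb2,0xb7}
#2 dst[0x0b+4] := {0xf7,0xb8,0x68,0x79}
#3 dst[0x0d+4] := {0x0f,0x27,0x1a,0x51}
query mem[0x10]=0x51, mem[0x0e]=0x27, mem[0x0a]=0xc0, mem[0x19]=0x0f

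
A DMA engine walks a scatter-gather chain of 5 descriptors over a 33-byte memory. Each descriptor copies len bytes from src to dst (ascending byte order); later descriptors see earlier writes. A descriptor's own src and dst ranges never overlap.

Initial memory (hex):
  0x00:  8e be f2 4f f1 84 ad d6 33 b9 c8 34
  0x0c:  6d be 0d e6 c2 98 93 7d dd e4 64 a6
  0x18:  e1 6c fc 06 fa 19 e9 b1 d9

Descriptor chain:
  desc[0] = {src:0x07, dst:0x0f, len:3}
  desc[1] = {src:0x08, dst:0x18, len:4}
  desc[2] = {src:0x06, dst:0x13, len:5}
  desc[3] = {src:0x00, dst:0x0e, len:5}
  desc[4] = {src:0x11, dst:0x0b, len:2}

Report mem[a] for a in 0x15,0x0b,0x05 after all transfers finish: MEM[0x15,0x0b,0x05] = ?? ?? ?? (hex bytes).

MEM[0x15,0x0b,0x05] = 33 4f 84

D0: mem[0x0f..0x11] <- [d6 33 b9]
D1: mem[0x18..0x1b] <- [33 b9 c8 34]
D2: mem[0x13..0x17] <- [ad d6 33 b9 c8]
D3: mem[0x0e..0x12] <- [8e be f2 4f f1]
D4: mem[0x0b..0x0c] <- [4f f1]
query mem[0x15]=0x33, mem[0x0b]=0x4f, mem[0x05]=0x84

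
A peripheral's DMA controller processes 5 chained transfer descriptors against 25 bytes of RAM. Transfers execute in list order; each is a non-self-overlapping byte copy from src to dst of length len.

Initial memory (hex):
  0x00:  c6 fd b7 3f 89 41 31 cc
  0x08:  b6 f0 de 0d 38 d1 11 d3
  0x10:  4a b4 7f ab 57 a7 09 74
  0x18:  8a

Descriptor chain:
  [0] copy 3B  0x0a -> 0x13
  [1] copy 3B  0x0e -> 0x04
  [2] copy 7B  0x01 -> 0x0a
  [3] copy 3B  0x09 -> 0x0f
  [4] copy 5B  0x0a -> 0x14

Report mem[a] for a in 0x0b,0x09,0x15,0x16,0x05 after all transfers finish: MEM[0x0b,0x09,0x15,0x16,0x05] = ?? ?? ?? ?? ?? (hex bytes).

D0: mem[0x13..0x15] <- [de 0d 38]
D1: mem[0x04..0x06] <- [11 d3 4a]
D2: mem[0x0a..0x10] <- [fd b7 3f 11 d3 4a cc]
D3: mem[0x0f..0x11] <- [f0 fd b7]
D4: mem[0x14..0x18] <- [fd b7 3f 11 d3]
query mem[0x0b]=0xb7, mem[0x09]=0xf0, mem[0x15]=0xb7, mem[0x16]=0x3f, mem[0x05]=0xd3

MEM[0x0b,0x09,0x15,0x16,0x05] = b7 f0 b7 3f d3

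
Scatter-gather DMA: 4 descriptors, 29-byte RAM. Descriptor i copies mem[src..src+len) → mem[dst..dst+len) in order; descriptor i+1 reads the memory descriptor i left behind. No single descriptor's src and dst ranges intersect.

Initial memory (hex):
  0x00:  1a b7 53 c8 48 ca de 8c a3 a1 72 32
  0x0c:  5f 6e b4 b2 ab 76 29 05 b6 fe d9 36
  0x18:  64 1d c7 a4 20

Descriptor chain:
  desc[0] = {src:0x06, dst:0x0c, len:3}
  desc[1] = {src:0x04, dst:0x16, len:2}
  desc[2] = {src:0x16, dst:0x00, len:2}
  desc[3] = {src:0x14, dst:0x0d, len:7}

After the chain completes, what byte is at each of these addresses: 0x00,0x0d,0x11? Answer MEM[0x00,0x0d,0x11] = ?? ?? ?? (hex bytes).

MEM[0x00,0x0d,0x11] = 48 b6 64

[0] 0x06->0x0c len=3 : de 8c a3
[1] 0x04->0x16 len=2 : 48 ca
[2] 0x16->0x00 len=2 : 48 ca
[3] 0x14->0x0d len=7 : b6 fe 48 ca 64 1d c7
query mem[0x00]=0x48, mem[0x0d]=0xb6, mem[0x11]=0x64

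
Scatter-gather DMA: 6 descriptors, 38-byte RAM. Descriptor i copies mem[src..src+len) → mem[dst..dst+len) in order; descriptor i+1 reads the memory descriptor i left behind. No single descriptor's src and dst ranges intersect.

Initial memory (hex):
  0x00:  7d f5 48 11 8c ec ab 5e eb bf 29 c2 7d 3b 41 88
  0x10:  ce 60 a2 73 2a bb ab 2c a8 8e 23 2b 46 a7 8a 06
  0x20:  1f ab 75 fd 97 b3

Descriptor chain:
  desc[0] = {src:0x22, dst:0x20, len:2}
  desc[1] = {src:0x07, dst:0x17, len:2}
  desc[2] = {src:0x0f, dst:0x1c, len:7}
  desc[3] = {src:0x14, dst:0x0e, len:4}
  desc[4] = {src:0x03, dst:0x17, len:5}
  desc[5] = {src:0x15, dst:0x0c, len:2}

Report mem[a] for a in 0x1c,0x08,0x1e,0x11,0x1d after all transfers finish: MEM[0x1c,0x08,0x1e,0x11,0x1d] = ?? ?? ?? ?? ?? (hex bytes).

  after D0: wrote 2B at 0x20 = 75fd
  after D1: wrote 2B at 0x17 = 5eeb
  after D2: wrote 7B at 0x1c = 88ce60a2732abb
  after D3: wrote 4B at 0x0e = 2abbab5e
  after D4: wrote 5B at 0x17 = 118cecab5e
  after D5: wrote 2B at 0x0c = bbab
query mem[0x1c]=0x88, mem[0x08]=0xeb, mem[0x1e]=0x60, mem[0x11]=0x5e, mem[0x1d]=0xce

MEM[0x1c,0x08,0x1e,0x11,0x1d] = 88 eb 60 5e ce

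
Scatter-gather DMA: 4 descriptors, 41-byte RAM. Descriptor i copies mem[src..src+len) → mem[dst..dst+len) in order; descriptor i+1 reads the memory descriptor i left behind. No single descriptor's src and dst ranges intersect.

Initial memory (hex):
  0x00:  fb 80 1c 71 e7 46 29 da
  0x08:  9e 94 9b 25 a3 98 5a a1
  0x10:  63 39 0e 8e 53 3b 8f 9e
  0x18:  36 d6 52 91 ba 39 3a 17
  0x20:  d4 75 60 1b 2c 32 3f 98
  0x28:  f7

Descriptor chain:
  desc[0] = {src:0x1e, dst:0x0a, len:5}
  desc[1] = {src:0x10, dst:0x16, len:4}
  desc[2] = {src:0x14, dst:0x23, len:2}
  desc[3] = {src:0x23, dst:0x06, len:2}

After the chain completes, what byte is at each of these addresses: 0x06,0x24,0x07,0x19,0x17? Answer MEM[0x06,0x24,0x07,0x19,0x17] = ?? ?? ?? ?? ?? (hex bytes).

MEM[0x06,0x24,0x07,0x19,0x17] = 53 3b 3b 8e 39

  after D0: wrote 5B at 0x0a = 3a17d47560
  after D1: wrote 4B at 0x16 = 63390e8e
  after D2: wrote 2B at 0x23 = 533b
  after D3: wrote 2B at 0x06 = 533b
query mem[0x06]=0x53, mem[0x24]=0x3b, mem[0x07]=0x3b, mem[0x19]=0x8e, mem[0x17]=0x39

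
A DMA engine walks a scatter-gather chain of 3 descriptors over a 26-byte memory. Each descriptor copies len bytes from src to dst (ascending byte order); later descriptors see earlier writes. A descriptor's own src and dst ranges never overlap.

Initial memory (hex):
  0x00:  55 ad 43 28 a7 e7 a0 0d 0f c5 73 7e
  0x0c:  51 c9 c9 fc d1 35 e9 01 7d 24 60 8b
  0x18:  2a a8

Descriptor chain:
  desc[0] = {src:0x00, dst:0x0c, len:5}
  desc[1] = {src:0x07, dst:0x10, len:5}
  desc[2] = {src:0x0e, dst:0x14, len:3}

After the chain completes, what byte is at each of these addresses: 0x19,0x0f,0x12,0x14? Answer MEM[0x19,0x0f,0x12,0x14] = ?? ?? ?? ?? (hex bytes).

[0] 0x00->0x0c len=5 : 55 ad 43 28 a7
[1] 0x07->0x10 len=5 : 0d 0f c5 73 7e
[2] 0x0e->0x14 len=3 : 43 28 0d
query mem[0x19]=0xa8, mem[0x0f]=0x28, mem[0x12]=0xc5, mem[0x14]=0x43

MEM[0x19,0x0f,0x12,0x14] = a8 28 c5 43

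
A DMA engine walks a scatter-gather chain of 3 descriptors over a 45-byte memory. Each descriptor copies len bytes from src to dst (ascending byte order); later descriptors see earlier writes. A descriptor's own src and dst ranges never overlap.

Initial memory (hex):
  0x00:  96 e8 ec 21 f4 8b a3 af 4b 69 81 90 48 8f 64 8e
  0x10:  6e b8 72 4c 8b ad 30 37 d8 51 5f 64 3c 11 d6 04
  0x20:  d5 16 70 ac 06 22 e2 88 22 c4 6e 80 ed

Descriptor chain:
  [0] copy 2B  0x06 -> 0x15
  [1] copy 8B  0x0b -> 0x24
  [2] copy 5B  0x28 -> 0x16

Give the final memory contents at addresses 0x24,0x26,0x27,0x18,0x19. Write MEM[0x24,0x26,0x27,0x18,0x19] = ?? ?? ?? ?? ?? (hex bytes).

MEM[0x24,0x26,0x27,0x18,0x19] = 90 8f 64 b8 72

#0 dst[0x15+2] := {0xa3,0xaf}
#1 dst[0x24+8] := {0x90,0x48,0x8f,0x64,0x8e,0x6e,0xb8,0x72}
#2 dst[0x16+5] := {0x8e,0x6e,0xb8,0x72,0xed}
query mem[0x24]=0x90, mem[0x26]=0x8f, mem[0x27]=0x64, mem[0x18]=0xb8, mem[0x19]=0x72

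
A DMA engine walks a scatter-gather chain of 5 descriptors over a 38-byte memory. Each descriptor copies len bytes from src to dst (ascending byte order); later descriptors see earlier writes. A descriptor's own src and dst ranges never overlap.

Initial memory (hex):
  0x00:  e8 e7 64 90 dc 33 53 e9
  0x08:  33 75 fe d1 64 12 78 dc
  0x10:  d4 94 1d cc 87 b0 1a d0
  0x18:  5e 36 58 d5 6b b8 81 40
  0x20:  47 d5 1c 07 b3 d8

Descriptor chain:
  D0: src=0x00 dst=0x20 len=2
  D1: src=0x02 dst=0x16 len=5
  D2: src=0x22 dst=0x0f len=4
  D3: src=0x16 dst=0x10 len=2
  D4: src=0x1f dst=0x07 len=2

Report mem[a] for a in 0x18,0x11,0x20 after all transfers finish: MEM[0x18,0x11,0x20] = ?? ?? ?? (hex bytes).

#0 dst[0x20+2] := {0xe8,0xe7}
#1 dst[0x16+5] := {0x64,0x90,0xdc,0x33,0x53}
#2 dst[0x0f+4] := {0x1c,0x07,0xb3,0xd8}
#3 dst[0x10+2] := {0x64,0x90}
#4 dst[0x07+2] := {0x40,0xe8}
query mem[0x18]=0xdc, mem[0x11]=0x90, mem[0x20]=0xe8

MEM[0x18,0x11,0x20] = dc 90 e8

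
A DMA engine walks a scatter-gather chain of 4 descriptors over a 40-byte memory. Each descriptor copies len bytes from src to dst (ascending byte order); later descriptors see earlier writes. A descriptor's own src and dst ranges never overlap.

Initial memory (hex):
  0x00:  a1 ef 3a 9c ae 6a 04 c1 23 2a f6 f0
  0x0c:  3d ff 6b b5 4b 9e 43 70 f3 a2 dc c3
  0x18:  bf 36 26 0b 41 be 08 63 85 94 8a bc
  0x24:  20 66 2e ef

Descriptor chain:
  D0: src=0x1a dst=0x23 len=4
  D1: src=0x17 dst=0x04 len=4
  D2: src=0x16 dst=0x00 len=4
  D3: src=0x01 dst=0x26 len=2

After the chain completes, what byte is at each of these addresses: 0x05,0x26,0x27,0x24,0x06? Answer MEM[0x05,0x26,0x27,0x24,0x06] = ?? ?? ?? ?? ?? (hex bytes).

#0 dst[0x23+4] := {0x26,0x0b,0x41,0xbe}
#1 dst[0x04+4] := {0xc3,0xbf,0x36,0x26}
#2 dst[0x00+4] := {0xdc,0xc3,0xbf,0x36}
#3 dst[0x26+2] := {0xc3,0xbf}
query mem[0x05]=0xbf, mem[0x26]=0xc3, mem[0x27]=0xbf, mem[0x24]=0x0b, mem[0x06]=0x36

MEM[0x05,0x26,0x27,0x24,0x06] = bf c3 bf 0b 36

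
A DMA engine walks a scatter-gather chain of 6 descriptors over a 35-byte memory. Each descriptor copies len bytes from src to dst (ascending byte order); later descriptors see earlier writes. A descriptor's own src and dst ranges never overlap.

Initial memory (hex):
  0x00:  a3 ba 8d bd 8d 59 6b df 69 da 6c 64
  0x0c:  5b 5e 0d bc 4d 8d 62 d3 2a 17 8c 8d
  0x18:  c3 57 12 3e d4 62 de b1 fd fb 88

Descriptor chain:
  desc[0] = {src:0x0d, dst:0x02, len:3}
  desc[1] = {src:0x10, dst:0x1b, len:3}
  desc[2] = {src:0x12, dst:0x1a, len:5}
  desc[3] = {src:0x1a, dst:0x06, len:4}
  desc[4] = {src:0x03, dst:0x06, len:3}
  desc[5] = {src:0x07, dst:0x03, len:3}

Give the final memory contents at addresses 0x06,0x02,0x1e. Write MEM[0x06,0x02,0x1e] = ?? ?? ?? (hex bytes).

[0] 0x0d->0x02 len=3 : 5e 0d bc
[1] 0x10->0x1b len=3 : 4d 8d 62
[2] 0x12->0x1a len=5 : 62 d3 2a 17 8c
[3] 0x1a->0x06 len=4 : 62 d3 2a 17
[4] 0x03->0x06 len=3 : 0d bc 59
[5] 0x07->0x03 len=3 : bc 59 17
query mem[0x06]=0x0d, mem[0x02]=0x5e, mem[0x1e]=0x8c

MEM[0x06,0x02,0x1e] = 0d 5e 8c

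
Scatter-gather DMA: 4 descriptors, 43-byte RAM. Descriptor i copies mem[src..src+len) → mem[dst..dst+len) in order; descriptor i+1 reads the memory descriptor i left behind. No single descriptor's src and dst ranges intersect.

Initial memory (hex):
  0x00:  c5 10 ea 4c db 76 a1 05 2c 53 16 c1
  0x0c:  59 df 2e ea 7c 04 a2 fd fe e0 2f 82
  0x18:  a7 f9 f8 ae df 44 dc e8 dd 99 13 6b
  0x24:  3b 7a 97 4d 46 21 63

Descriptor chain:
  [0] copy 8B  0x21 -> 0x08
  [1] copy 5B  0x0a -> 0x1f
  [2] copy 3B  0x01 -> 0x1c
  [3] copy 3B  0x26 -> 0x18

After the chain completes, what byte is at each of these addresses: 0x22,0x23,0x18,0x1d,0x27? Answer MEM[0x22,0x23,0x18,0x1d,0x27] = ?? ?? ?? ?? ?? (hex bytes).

MEM[0x22,0x23,0x18,0x1d,0x27] = 97 4d 97 ea 4d

  after D0: wrote 8B at 0x08 = 99136b3b7a974d46
  after D1: wrote 5B at 0x1f = 6b3b7a974d
  after D2: wrote 3B at 0x1c = 10ea4c
  after D3: wrote 3B at 0x18 = 974d46
query mem[0x22]=0x97, mem[0x23]=0x4d, mem[0x18]=0x97, mem[0x1d]=0xea, mem[0x27]=0x4d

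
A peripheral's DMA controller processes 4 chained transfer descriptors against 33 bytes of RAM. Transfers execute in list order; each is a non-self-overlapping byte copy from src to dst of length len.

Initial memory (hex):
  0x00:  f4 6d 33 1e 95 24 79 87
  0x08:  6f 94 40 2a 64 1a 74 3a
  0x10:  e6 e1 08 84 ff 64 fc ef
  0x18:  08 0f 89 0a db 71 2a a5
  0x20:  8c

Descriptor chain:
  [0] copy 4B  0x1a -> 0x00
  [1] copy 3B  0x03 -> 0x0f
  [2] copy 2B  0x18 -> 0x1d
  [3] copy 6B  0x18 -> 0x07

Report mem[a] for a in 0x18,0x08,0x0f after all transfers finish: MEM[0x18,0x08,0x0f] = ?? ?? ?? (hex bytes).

#0 dst[0x00+4] := {0x89,0x0a,0xdb,0x71}
#1 dst[0x0f+3] := {0x71,0x95,0x24}
#2 dst[0x1d+2] := {0x08,0x0f}
#3 dst[0x07+6] := {0x08,0x0f,0x89,0x0a,0xdb,0x08}
query mem[0x18]=0x08, mem[0x08]=0x0f, mem[0x0f]=0x71

MEM[0x18,0x08,0x0f] = 08 0f 71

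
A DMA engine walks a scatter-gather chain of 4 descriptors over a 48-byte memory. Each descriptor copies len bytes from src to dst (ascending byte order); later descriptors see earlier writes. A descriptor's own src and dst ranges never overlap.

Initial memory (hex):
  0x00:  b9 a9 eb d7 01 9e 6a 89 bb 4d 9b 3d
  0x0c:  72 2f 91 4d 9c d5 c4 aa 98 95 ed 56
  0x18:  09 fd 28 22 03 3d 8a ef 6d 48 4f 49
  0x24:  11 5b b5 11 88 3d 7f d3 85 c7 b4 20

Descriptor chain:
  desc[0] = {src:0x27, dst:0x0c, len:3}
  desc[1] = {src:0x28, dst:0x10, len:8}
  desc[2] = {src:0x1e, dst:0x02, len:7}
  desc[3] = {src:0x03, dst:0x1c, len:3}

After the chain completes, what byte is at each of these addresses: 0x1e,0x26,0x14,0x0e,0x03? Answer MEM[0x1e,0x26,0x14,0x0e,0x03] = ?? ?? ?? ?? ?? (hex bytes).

MEM[0x1e,0x26,0x14,0x0e,0x03] = 48 b5 85 3d ef

D0: mem[0x0c..0x0e] <- [11 88 3d]
D1: mem[0x10..0x17] <- [88 3d 7f d3 85 c7 b4 20]
D2: mem[0x02..0x08] <- [8a ef 6d 48 4f 49 11]
D3: mem[0x1c..0x1e] <- [ef 6d 48]
query mem[0x1e]=0x48, mem[0x26]=0xb5, mem[0x14]=0x85, mem[0x0e]=0x3d, mem[0x03]=0xef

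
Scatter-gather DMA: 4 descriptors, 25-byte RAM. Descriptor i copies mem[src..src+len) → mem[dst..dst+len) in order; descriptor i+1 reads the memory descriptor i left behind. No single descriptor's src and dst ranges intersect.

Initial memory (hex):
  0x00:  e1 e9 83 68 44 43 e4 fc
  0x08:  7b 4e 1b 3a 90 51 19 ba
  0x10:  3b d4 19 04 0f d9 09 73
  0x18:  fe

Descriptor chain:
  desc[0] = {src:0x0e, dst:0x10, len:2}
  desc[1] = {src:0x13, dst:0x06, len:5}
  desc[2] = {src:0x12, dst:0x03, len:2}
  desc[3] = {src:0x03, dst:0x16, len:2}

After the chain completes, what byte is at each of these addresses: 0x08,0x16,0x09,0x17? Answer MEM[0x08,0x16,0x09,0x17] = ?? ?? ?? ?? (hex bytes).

MEM[0x08,0x16,0x09,0x17] = d9 19 09 04

#0 dst[0x10+2] := {0x19,0xba}
#1 dst[0x06+5] := {0x04,0x0f,0xd9,0x09,0x73}
#2 dst[0x03+2] := {0x19,0x04}
#3 dst[0x16+2] := {0x19,0x04}
query mem[0x08]=0xd9, mem[0x16]=0x19, mem[0x09]=0x09, mem[0x17]=0x04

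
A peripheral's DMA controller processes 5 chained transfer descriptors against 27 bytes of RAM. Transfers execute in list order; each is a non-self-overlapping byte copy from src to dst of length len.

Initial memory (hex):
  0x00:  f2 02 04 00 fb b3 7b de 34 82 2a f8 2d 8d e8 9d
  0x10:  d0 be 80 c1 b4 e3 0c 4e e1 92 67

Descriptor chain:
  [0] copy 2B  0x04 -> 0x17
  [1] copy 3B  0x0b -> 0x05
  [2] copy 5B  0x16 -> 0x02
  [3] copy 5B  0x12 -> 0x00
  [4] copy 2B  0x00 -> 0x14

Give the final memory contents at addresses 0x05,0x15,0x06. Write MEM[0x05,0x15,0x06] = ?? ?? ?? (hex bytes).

MEM[0x05,0x15,0x06] = 92 c1 67

[0] 0x04->0x17 len=2 : fb b3
[1] 0x0b->0x05 len=3 : f8 2d 8d
[2] 0x16->0x02 len=5 : 0c fb b3 92 67
[3] 0x12->0x00 len=5 : 80 c1 b4 e3 0c
[4] 0x00->0x14 len=2 : 80 c1
query mem[0x05]=0x92, mem[0x15]=0xc1, mem[0x06]=0x67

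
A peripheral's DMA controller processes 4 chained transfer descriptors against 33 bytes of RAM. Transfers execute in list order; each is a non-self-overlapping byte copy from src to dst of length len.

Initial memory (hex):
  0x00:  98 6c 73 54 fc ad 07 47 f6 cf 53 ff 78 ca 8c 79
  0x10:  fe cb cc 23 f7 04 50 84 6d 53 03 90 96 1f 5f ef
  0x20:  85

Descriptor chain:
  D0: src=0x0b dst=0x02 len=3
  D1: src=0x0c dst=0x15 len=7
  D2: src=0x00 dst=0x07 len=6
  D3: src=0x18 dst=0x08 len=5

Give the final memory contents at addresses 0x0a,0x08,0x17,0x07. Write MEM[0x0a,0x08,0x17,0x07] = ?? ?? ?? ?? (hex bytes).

D0: mem[0x02..0x04] <- [ff 78 ca]
D1: mem[0x15..0x1b] <- [78 ca 8c 79 fe cb cc]
D2: mem[0x07..0x0c] <- [98 6c ff 78 ca ad]
D3: mem[0x08..0x0c] <- [79 fe cb cc 96]
query mem[0x0a]=0xcb, mem[0x08]=0x79, mem[0x17]=0x8c, mem[0x07]=0x98

MEM[0x0a,0x08,0x17,0x07] = cb 79 8c 98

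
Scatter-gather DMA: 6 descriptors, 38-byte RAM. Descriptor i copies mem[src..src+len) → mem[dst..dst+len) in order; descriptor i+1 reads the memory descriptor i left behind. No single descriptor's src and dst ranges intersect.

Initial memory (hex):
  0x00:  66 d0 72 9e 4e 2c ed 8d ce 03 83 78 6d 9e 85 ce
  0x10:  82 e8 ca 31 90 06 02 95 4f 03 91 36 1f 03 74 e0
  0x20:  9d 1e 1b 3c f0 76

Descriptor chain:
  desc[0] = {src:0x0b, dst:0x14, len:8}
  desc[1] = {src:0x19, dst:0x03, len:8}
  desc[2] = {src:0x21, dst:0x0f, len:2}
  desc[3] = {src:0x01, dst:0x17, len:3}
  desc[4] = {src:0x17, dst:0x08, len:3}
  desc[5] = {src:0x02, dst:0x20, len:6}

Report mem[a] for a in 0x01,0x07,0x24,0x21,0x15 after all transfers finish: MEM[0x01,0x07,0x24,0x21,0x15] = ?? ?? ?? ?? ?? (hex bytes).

MEM[0x01,0x07,0x24,0x21,0x15] = d0 03 1f 82 6d

D0: mem[0x14..0x1b] <- [78 6d 9e 85 ce 82 e8 ca]
D1: mem[0x03..0x0a] <- [82 e8 ca 1f 03 74 e0 9d]
D2: mem[0x0f..0x10] <- [1e 1b]
D3: mem[0x17..0x19] <- [d0 72 82]
D4: mem[0x08..0x0a] <- [d0 72 82]
D5: mem[0x20..0x25] <- [72 82 e8 ca 1f 03]
query mem[0x01]=0xd0, mem[0x07]=0x03, mem[0x24]=0x1f, mem[0x21]=0x82, mem[0x15]=0x6d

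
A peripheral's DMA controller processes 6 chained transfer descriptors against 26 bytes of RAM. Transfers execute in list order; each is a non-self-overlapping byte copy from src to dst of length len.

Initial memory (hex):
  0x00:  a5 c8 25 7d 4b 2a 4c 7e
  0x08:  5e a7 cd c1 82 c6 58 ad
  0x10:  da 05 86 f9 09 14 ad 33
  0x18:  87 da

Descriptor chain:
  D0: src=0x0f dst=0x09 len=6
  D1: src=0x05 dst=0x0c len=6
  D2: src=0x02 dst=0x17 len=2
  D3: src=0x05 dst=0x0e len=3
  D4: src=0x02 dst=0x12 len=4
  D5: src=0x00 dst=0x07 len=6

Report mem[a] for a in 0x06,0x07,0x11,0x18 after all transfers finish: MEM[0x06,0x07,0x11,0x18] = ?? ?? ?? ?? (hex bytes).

[0] 0x0f->0x09 len=6 : ad da 05 86 f9 09
[1] 0x05->0x0c len=6 : 2a 4c 7e 5e ad da
[2] 0x02->0x17 len=2 : 25 7d
[3] 0x05->0x0e len=3 : 2a 4c 7e
[4] 0x02->0x12 len=4 : 25 7d 4b 2a
[5] 0x00->0x07 len=6 : a5 c8 25 7d 4b 2a
query mem[0x06]=0x4c, mem[0x07]=0xa5, mem[0x11]=0xda, mem[0x18]=0x7d

MEM[0x06,0x07,0x11,0x18] = 4c a5 da 7d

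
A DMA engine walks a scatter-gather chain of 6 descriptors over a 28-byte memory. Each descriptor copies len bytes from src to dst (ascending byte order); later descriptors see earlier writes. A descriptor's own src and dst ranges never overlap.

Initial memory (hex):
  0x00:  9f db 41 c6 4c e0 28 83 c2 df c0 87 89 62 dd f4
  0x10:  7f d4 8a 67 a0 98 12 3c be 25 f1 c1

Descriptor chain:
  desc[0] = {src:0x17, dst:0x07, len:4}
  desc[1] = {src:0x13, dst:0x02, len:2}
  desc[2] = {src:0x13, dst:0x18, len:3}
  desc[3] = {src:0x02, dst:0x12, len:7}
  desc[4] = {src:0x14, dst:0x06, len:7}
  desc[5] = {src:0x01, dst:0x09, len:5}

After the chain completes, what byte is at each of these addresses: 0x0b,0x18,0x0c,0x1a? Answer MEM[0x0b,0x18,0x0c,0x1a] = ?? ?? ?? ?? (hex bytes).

MEM[0x0b,0x18,0x0c,0x1a] = a0 be 4c 98

#0 dst[0x07+4] := {0x3c,0xbe,0x25,0xf1}
#1 dst[0x02+2] := {0x67,0xa0}
#2 dst[0x18+3] := {0x67,0xa0,0x98}
#3 dst[0x12+7] := {0x67,0xa0,0x4c,0xe0,0x28,0x3c,0xbe}
#4 dst[0x06+7] := {0x4c,0xe0,0x28,0x3c,0xbe,0xa0,0x98}
#5 dst[0x09+5] := {0xdb,0x67,0xa0,0x4c,0xe0}
query mem[0x0b]=0xa0, mem[0x18]=0xbe, mem[0x0c]=0x4c, mem[0x1a]=0x98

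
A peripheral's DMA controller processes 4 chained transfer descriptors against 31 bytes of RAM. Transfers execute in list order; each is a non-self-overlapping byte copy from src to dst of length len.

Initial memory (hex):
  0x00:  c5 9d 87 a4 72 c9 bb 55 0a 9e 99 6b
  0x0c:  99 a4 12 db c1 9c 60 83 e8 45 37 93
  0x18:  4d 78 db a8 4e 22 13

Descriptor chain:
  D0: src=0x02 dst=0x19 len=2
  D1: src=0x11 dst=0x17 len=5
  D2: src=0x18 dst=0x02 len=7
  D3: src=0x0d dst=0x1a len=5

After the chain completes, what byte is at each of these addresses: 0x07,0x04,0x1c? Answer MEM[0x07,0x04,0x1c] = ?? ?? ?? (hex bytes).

MEM[0x07,0x04,0x1c] = 22 e8 db

[0] 0x02->0x19 len=2 : 87 a4
[1] 0x11->0x17 len=5 : 9c 60 83 e8 45
[2] 0x18->0x02 len=7 : 60 83 e8 45 4e 22 13
[3] 0x0d->0x1a len=5 : a4 12 db c1 9c
query mem[0x07]=0x22, mem[0x04]=0xe8, mem[0x1c]=0xdb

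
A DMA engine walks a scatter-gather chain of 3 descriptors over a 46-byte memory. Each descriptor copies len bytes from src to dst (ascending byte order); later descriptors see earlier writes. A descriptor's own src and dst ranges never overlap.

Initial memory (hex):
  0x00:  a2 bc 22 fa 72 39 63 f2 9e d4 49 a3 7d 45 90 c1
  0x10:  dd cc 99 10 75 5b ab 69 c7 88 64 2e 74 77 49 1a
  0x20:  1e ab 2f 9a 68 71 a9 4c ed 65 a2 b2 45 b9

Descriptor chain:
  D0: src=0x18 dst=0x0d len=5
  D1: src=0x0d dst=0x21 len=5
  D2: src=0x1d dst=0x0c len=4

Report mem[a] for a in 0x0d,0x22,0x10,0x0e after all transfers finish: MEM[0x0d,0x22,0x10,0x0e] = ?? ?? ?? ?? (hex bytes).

MEM[0x0d,0x22,0x10,0x0e] = 49 88 2e 1a

[0] 0x18->0x0d len=5 : c7 88 64 2e 74
[1] 0x0d->0x21 len=5 : c7 88 64 2e 74
[2] 0x1d->0x0c len=4 : 77 49 1a 1e
query mem[0x0d]=0x49, mem[0x22]=0x88, mem[0x10]=0x2e, mem[0x0e]=0x1a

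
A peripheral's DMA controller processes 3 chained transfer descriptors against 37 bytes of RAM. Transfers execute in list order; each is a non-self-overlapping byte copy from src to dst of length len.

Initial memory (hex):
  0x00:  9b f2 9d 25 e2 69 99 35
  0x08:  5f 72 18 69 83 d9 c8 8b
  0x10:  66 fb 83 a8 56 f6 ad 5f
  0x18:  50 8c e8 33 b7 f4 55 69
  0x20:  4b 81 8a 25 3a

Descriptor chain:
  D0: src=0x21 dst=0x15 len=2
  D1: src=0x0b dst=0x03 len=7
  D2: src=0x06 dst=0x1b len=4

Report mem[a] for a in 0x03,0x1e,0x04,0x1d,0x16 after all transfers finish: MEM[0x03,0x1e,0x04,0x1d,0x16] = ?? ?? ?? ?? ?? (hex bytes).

  after D0: wrote 2B at 0x15 = 818a
  after D1: wrote 7B at 0x03 = 6983d9c88b66fb
  after D2: wrote 4B at 0x1b = c88b66fb
query mem[0x03]=0x69, mem[0x1e]=0xfb, mem[0x04]=0x83, mem[0x1d]=0x66, mem[0x16]=0x8a

MEM[0x03,0x1e,0x04,0x1d,0x16] = 69 fb 83 66 8a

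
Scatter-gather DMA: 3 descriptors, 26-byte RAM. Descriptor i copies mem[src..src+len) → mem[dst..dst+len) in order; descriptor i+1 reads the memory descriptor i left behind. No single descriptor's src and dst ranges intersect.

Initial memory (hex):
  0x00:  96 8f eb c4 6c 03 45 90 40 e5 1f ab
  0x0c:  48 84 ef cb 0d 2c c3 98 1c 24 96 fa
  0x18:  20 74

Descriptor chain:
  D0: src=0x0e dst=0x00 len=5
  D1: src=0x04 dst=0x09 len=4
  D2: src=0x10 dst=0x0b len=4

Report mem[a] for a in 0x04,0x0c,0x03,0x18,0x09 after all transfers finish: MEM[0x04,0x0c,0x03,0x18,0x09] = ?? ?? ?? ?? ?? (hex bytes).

MEM[0x04,0x0c,0x03,0x18,0x09] = c3 2c 2c 20 c3

[0] 0x0e->0x00 len=5 : ef cb 0d 2c c3
[1] 0x04->0x09 len=4 : c3 03 45 90
[2] 0x10->0x0b len=4 : 0d 2c c3 98
query mem[0x04]=0xc3, mem[0x0c]=0x2c, mem[0x03]=0x2c, mem[0x18]=0x20, mem[0x09]=0xc3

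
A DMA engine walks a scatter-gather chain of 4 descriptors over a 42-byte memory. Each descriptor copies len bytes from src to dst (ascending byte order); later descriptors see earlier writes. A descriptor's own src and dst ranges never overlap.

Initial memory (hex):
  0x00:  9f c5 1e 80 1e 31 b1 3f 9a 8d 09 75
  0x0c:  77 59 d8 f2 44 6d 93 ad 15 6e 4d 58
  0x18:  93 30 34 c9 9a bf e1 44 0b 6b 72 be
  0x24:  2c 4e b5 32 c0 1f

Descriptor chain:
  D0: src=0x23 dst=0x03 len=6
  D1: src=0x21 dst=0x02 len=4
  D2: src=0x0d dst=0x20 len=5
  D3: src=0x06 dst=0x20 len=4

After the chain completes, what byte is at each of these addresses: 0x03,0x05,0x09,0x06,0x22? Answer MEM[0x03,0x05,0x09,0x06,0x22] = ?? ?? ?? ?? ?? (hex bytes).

MEM[0x03,0x05,0x09,0x06,0x22] = 72 2c 8d b5 c0

  after D0: wrote 6B at 0x03 = be2c4eb532c0
  after D1: wrote 4B at 0x02 = 6b72be2c
  after D2: wrote 5B at 0x20 = 59d8f2446d
  after D3: wrote 4B at 0x20 = b532c08d
query mem[0x03]=0x72, mem[0x05]=0x2c, mem[0x09]=0x8d, mem[0x06]=0xb5, mem[0x22]=0xc0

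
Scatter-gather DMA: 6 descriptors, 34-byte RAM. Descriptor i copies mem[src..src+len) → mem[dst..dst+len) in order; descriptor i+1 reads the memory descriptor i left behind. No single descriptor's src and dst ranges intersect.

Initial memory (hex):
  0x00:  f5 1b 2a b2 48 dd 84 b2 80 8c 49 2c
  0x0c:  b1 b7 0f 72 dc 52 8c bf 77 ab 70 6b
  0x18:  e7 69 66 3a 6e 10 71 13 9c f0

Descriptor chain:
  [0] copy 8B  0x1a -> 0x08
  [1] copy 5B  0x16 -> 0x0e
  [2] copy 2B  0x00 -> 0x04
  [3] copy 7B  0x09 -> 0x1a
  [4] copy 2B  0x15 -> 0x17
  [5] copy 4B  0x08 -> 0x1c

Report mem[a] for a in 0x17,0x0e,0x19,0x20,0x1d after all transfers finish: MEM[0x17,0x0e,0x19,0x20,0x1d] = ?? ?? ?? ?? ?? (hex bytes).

  after D0: wrote 8B at 0x08 = 663a6e1071139cf0
  after D1: wrote 5B at 0x0e = 706be76966
  after D2: wrote 2B at 0x04 = f51b
  after D3: wrote 7B at 0x1a = 3a6e107113706b
  after D4: wrote 2B at 0x17 = ab70
  after D5: wrote 4B at 0x1c = 663a6e10
query mem[0x17]=0xab, mem[0x0e]=0x70, mem[0x19]=0x69, mem[0x20]=0x6b, mem[0x1d]=0x3a

MEM[0x17,0x0e,0x19,0x20,0x1d] = ab 70 69 6b 3a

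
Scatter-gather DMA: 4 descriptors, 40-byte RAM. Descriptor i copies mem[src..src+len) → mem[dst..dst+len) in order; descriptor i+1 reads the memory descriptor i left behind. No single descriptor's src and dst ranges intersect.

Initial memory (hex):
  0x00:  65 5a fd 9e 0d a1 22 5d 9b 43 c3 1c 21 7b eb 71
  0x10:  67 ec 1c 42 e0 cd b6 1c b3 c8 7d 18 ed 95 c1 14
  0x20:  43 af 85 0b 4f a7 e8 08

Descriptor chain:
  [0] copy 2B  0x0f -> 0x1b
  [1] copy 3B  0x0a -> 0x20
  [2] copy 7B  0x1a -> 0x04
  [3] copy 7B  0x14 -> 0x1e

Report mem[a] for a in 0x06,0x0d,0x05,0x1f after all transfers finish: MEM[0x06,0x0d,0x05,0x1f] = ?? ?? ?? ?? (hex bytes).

[0] 0x0f->0x1b len=2 : 71 67
[1] 0x0a->0x20 len=3 : c3 1c 21
[2] 0x1a->0x04 len=7 : 7d 71 67 95 c1 14 c3
[3] 0x14->0x1e len=7 : e0 cd b6 1c b3 c8 7d
query mem[0x06]=0x67, mem[0x0d]=0x7b, mem[0x05]=0x71, mem[0x1f]=0xcd

MEM[0x06,0x0d,0x05,0x1f] = 67 7b 71 cd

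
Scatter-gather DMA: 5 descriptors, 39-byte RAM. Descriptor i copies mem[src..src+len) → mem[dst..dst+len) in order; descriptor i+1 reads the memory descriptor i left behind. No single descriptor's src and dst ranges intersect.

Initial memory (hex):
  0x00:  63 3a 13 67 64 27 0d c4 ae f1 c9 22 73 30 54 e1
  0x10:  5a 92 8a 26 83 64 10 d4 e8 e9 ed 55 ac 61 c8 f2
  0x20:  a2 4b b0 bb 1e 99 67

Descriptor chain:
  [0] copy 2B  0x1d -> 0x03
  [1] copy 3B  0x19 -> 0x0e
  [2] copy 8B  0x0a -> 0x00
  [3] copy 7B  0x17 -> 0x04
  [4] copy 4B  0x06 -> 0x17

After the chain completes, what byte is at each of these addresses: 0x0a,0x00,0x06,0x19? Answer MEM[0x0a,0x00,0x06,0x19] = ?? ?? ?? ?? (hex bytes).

  after D0: wrote 2B at 0x03 = 61c8
  after D1: wrote 3B at 0x0e = e9ed55
  after D2: wrote 8B at 0x00 = c9227330e9ed5592
  after D3: wrote 7B at 0x04 = d4e8e9ed55ac61
  after D4: wrote 4B at 0x17 = e9ed55ac
query mem[0x0a]=0x61, mem[0x00]=0xc9, mem[0x06]=0xe9, mem[0x19]=0x55

MEM[0x0a,0x00,0x06,0x19] = 61 c9 e9 55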